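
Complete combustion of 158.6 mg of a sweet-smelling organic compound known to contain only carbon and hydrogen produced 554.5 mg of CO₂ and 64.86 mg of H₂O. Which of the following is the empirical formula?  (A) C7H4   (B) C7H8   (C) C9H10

(A) C7H4

mol C = 0.5545 g CO₂ ÷ 44.009 g/mol = 0.012600 mol
mol H = 2 × 0.06486 g H₂O ÷ 18.015 g/mol = 0.0072007 mol
Divide by the smallest (0.0072007 mol): C 1.750, H 1.000
Multiplying each by 4 gives whole numbers: C 7.00, H 4.00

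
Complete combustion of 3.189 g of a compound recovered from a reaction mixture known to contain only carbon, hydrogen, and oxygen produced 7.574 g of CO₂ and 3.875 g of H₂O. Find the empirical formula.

C4H10O

mol C = 7.574 g CO₂ ÷ 44.009 g/mol = 0.17210 mol
mol H = 2 × 3.875 g H₂O ÷ 18.015 g/mol = 0.43020 mol
mass O = 3.189 − (2.0671 + 0.43364) = 0.68825 g → mol O = 0.68825 ÷ 15.999 = 0.043019 mol
Divide by the smallest (0.043019 mol): C 4.001, H 10.000, O 1.000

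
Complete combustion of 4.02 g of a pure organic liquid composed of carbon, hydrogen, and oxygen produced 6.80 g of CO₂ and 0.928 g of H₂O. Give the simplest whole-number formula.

C6H4O5

mol C = 6.80 g CO₂ ÷ 44.009 g/mol = 0.1545 mol
mol H = 2 × 0.928 g H₂O ÷ 18.015 g/mol = 0.1030 mol
mass O = 4.02 − (1.856 + 0.1038) = 2.060 g → mol O = 2.060 ÷ 15.999 = 0.1288 mol
Divide by the smallest (0.1030 mol): C 1.500, H 1.000, O 1.250
Multiplying each by 4 gives whole numbers: C 6.00, H 4.00, O 5.00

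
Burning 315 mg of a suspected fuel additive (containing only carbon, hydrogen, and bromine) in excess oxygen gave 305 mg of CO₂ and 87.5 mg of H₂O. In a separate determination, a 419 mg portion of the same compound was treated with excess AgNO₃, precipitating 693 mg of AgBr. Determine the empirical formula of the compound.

C5H7Br2

mol C = 0.305 g CO₂ ÷ 44.009 g/mol = 0.006930 mol
mol H = 2 × 0.0875 g H₂O ÷ 18.015 g/mol = 0.009714 mol
From the AgBr data: mol Br per gram of compound = (0.693 ÷ 187.772) ÷ 0.419 = 0.008808 mol/g, so in the 0.315 g combustion sample mol Br = 0.002775 mol
Divide by the smallest (0.002775 mol): C 2.498, H 3.501, Br 1.000
Multiplying each by 2 gives whole numbers: C 5.00, H 7.00, Br 2.00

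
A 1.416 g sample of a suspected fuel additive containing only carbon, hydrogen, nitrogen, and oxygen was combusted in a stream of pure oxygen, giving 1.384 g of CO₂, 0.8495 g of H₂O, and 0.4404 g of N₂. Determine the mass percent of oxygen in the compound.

mol C = 1.384 g CO₂ ÷ 44.009 g/mol = 0.031448 mol
mol H = 2 × 0.8495 g H₂O ÷ 18.015 g/mol = 0.094310 mol
mol N = 2 × 0.4404 g N₂ ÷ 28.014 g/mol = 0.031441 mol
mass O = 1.416 − (0.37772 + 0.095065 + 0.44040) = 0.50281 g → mol O = 0.50281 ÷ 15.999 = 0.031428 mol
mass % O = 0.50281 g ÷ 1.416 g × 100%

35.51%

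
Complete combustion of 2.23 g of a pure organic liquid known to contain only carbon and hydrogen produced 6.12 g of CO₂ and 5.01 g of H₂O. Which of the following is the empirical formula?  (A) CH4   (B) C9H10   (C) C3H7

mol C = 6.12 g CO₂ ÷ 44.009 g/mol = 0.1391 mol
mol H = 2 × 5.01 g H₂O ÷ 18.015 g/mol = 0.5562 mol
Divide by the smallest (0.1391 mol): C 1.000, H 4.000

(A) CH4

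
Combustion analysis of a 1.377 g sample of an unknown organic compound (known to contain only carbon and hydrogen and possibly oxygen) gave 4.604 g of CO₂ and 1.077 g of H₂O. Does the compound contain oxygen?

no

mol C = 4.604 g CO₂ ÷ 44.009 g/mol = 0.10461 mol
mol H = 2 × 1.077 g H₂O ÷ 18.015 g/mol = 0.11957 mol
C and H together account for 1.3771 g — essentially the entire 1.377 g sample — so the compound contains no oxygen.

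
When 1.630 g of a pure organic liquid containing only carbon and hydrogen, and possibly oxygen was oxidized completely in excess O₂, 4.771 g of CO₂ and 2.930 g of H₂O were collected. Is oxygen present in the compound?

mol C = 4.771 g CO₂ ÷ 44.009 g/mol = 0.10841 mol
mol H = 2 × 2.930 g H₂O ÷ 18.015 g/mol = 0.32528 mol
C and H together account for 1.6300 g — essentially the entire 1.630 g sample — so the compound contains no oxygen.

no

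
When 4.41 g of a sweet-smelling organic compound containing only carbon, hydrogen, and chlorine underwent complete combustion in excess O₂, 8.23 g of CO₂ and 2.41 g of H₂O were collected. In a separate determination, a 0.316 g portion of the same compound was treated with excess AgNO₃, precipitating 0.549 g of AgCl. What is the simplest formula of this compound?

C7H10Cl2

mol C = 8.23 g CO₂ ÷ 44.009 g/mol = 0.1870 mol
mol H = 2 × 2.41 g H₂O ÷ 18.015 g/mol = 0.2676 mol
From the AgCl data: mol Cl per gram of compound = (0.549 ÷ 143.318) ÷ 0.316 = 0.01212 mol/g, so in the 4.41 g combustion sample mol Cl = 0.05346 mol
Divide by the smallest (0.05346 mol): C 3.498, H 5.005, Cl 1.000
Multiplying each by 2 gives whole numbers: C 7.00, H 10.01, Cl 2.00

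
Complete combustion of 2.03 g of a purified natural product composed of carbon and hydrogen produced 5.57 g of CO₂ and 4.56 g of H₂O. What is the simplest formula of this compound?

mol C = 5.57 g CO₂ ÷ 44.009 g/mol = 0.1266 mol
mol H = 2 × 4.56 g H₂O ÷ 18.015 g/mol = 0.5062 mol
Divide by the smallest (0.1266 mol): C 1.000, H 4.000

CH4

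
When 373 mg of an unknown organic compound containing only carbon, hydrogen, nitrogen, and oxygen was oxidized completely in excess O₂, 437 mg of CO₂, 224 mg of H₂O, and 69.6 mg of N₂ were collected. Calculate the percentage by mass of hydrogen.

6.7%

mol C = 0.437 g CO₂ ÷ 44.009 g/mol = 0.009930 mol
mol H = 2 × 0.224 g H₂O ÷ 18.015 g/mol = 0.02487 mol
mol N = 2 × 0.0696 g N₂ ÷ 28.014 g/mol = 0.004969 mol
mass O = 0.373 − (0.1193 + 0.02507 + 0.06960) = 0.1591 g → mol O = 0.1591 ÷ 15.999 = 0.009942 mol
mass % H = 0.02507 g ÷ 0.373 g × 100%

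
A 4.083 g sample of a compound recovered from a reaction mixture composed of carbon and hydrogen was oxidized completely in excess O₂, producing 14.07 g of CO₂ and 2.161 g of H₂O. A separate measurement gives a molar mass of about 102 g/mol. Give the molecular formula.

mol C = 14.07 g CO₂ ÷ 44.009 g/mol = 0.31971 mol
mol H = 2 × 2.161 g H₂O ÷ 18.015 g/mol = 0.23991 mol
Divide by the smallest (0.23991 mol): C 1.333, H 1.000
Multiplying each by 3 gives whole numbers: C 4.00, H 3.00
Empirical formula: C4H3
Empirical-formula mass = 51.07 g/mol; 102 ÷ 51.07 ≈ 2, so the molecular formula is C8H6.

C8H6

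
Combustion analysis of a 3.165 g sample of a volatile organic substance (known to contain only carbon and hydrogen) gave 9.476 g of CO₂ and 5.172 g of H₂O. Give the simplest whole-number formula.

mol C = 9.476 g CO₂ ÷ 44.009 g/mol = 0.21532 mol
mol H = 2 × 5.172 g H₂O ÷ 18.015 g/mol = 0.57419 mol
Divide by the smallest (0.21532 mol): C 1.000, H 2.667
Multiplying each by 3 gives whole numbers: C 3.00, H 8.00

C3H8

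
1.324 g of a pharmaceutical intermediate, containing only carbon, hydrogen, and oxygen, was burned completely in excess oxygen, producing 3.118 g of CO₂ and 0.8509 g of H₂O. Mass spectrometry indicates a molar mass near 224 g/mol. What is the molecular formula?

C12H16O4

mol C = 3.118 g CO₂ ÷ 44.009 g/mol = 0.070849 mol
mol H = 2 × 0.8509 g H₂O ÷ 18.015 g/mol = 0.094466 mol
mass O = 1.324 − (0.85097 + 0.095221) = 0.37781 g → mol O = 0.37781 ÷ 15.999 = 0.023615 mol
Divide by the smallest (0.023615 mol): C 3.000, H 4.000, O 1.000
Empirical formula: C3H4O
Empirical-formula mass = 56.06 g/mol; 224 ÷ 56.06 ≈ 4, so the molecular formula is C12H16O4.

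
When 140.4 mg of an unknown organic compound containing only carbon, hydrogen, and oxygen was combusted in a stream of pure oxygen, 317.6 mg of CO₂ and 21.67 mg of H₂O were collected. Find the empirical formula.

C9H3O4

mol C = 0.3176 g CO₂ ÷ 44.009 g/mol = 0.0072167 mol
mol H = 2 × 0.02167 g H₂O ÷ 18.015 g/mol = 0.0024058 mol
mass O = 0.1404 − (0.086680 + 0.0024250) = 0.051295 g → mol O = 0.051295 ÷ 15.999 = 0.0032061 mol
Divide by the smallest (0.0024058 mol): C 3.000, H 1.000, O 1.333
Multiplying each by 3 gives whole numbers: C 9.00, H 3.00, O 4.00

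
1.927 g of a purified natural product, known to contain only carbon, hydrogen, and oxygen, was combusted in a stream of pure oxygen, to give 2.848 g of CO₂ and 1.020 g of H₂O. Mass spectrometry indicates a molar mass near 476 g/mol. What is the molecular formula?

C16H28O16

mol C = 2.848 g CO₂ ÷ 44.009 g/mol = 0.064714 mol
mol H = 2 × 1.020 g H₂O ÷ 18.015 g/mol = 0.11324 mol
mass O = 1.927 − (0.77728 + 0.11414) = 1.0356 g → mol O = 1.0356 ÷ 15.999 = 0.064727 mol
Divide by the smallest (0.064714 mol): C 1.000, H 1.750, O 1.000
Multiplying each by 4 gives whole numbers: C 4.00, H 7.00, O 4.00
Empirical formula: C4H7O4
Empirical-formula mass = 119.10 g/mol; 476 ÷ 119.10 ≈ 4, so the molecular formula is C16H28O16.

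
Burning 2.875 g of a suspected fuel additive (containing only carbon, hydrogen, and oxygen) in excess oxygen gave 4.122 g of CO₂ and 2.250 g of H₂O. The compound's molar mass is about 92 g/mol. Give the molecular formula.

C3H8O3

mol C = 4.122 g CO₂ ÷ 44.009 g/mol = 0.093663 mol
mol H = 2 × 2.250 g H₂O ÷ 18.015 g/mol = 0.24979 mol
mass O = 2.875 − (1.1250 + 0.25179) = 1.4982 g → mol O = 1.4982 ÷ 15.999 = 0.093645 mol
Divide by the smallest (0.093645 mol): C 1.000, H 2.667, O 1.000
Multiplying each by 3 gives whole numbers: C 3.00, H 8.00, O 3.00
Empirical formula: C3H8O3
Empirical-formula mass = 92.09 g/mol; 92 ÷ 92.09 ≈ 1, so the molecular formula is C3H8O3.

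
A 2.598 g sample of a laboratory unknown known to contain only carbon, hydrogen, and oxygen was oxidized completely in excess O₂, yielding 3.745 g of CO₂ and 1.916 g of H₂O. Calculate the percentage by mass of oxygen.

52.41%

mol C = 3.745 g CO₂ ÷ 44.009 g/mol = 0.085096 mol
mol H = 2 × 1.916 g H₂O ÷ 18.015 g/mol = 0.21271 mol
mass O = 2.598 − (1.0221 + 0.21441) = 1.3615 g → mol O = 1.3615 ÷ 15.999 = 0.085099 mol
mass % O = 1.3615 g ÷ 2.598 g × 100%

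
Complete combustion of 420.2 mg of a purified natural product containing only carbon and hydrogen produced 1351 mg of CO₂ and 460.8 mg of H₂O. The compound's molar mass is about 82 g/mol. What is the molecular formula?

C6H10

mol C = 1.351 g CO₂ ÷ 44.009 g/mol = 0.030698 mol
mol H = 2 × 0.4608 g H₂O ÷ 18.015 g/mol = 0.051157 mol
Divide by the smallest (0.030698 mol): C 1.000, H 1.666
Multiplying each by 3 gives whole numbers: C 3.00, H 5.00
Empirical formula: C3H5
Empirical-formula mass = 41.07 g/mol; 82 ÷ 41.07 ≈ 2, so the molecular formula is C6H10.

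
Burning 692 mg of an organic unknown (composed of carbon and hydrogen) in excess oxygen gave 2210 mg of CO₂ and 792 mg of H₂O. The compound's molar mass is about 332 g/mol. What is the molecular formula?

C24H42

mol C = 2.21 g CO₂ ÷ 44.009 g/mol = 0.05022 mol
mol H = 2 × 0.792 g H₂O ÷ 18.015 g/mol = 0.08793 mol
Divide by the smallest (0.05022 mol): C 1.000, H 1.751
Multiplying each by 4 gives whole numbers: C 4.00, H 7.00
Empirical formula: C4H7
Empirical-formula mass = 55.10 g/mol; 332 ÷ 55.10 ≈ 6, so the molecular formula is C24H42.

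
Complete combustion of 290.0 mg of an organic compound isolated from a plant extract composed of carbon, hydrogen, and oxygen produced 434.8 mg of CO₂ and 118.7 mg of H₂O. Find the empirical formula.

mol C = 0.4348 g CO₂ ÷ 44.009 g/mol = 0.0098798 mol
mol H = 2 × 0.1187 g H₂O ÷ 18.015 g/mol = 0.013178 mol
mass O = 0.2900 − (0.11867 + 0.013283) = 0.15805 g → mol O = 0.15805 ÷ 15.999 = 0.0098788 mol
Divide by the smallest (0.0098788 mol): C 1.000, H 1.334, O 1.000
Multiplying each by 3 gives whole numbers: C 3.00, H 4.00, O 3.00

C3H4O3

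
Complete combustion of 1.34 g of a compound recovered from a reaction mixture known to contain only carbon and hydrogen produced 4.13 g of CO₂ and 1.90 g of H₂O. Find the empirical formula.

mol C = 4.13 g CO₂ ÷ 44.009 g/mol = 0.09384 mol
mol H = 2 × 1.90 g H₂O ÷ 18.015 g/mol = 0.2109 mol
Divide by the smallest (0.09384 mol): C 1.000, H 2.248
Multiplying each by 4 gives whole numbers: C 4.00, H 8.99

C4H9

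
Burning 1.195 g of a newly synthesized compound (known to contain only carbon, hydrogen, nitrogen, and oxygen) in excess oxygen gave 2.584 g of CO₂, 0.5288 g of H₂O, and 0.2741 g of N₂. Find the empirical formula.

mol C = 2.584 g CO₂ ÷ 44.009 g/mol = 0.058715 mol
mol H = 2 × 0.5288 g H₂O ÷ 18.015 g/mol = 0.058707 mol
mol N = 2 × 0.2741 g N₂ ÷ 28.014 g/mol = 0.019569 mol
mass O = 1.195 − (0.70523 + 0.059176 + 0.27410) = 0.15649 g → mol O = 0.15649 ÷ 15.999 = 0.0097815 mol
Divide by the smallest (0.0097815 mol): C 6.003, H 6.002, N 2.001, O 1.000

C6H6N2O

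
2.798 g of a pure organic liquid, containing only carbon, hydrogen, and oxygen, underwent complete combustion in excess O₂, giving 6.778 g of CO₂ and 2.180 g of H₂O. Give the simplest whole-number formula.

mol C = 6.778 g CO₂ ÷ 44.009 g/mol = 0.15401 mol
mol H = 2 × 2.180 g H₂O ÷ 18.015 g/mol = 0.24202 mol
mass O = 2.798 − (1.8499 + 0.24396) = 0.70418 g → mol O = 0.70418 ÷ 15.999 = 0.044014 mol
Divide by the smallest (0.044014 mol): C 3.499, H 5.499, O 1.000
Multiplying each by 2 gives whole numbers: C 7.00, H 11.00, O 2.00

C7H11O2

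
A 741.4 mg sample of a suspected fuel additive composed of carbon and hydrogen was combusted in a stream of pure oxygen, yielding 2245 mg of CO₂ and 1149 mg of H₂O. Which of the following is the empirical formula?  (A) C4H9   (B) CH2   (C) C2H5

mol C = 2.245 g CO₂ ÷ 44.009 g/mol = 0.051012 mol
mol H = 2 × 1.149 g H₂O ÷ 18.015 g/mol = 0.12756 mol
Divide by the smallest (0.051012 mol): C 1.000, H 2.501
Multiplying each by 2 gives whole numbers: C 2.00, H 5.00

(C) C2H5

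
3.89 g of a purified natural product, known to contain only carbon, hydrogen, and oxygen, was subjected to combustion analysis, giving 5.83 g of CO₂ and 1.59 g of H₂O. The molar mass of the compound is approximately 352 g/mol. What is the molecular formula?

C12H16O12

mol C = 5.83 g CO₂ ÷ 44.009 g/mol = 0.1325 mol
mol H = 2 × 1.59 g H₂O ÷ 18.015 g/mol = 0.1765 mol
mass O = 3.89 − (1.591 + 0.1779) = 2.121 g → mol O = 2.121 ÷ 15.999 = 0.1326 mol
Divide by the smallest (0.1325 mol): C 1.000, H 1.332, O 1.001
Multiplying each by 3 gives whole numbers: C 3.00, H 4.00, O 3.00
Empirical formula: C3H4O3
Empirical-formula mass = 88.06 g/mol; 352 ÷ 88.06 ≈ 4, so the molecular formula is C12H16O12.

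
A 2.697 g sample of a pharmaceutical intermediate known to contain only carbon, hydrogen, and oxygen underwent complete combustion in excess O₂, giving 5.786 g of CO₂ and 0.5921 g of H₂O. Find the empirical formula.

mol C = 5.786 g CO₂ ÷ 44.009 g/mol = 0.13147 mol
mol H = 2 × 0.5921 g H₂O ÷ 18.015 g/mol = 0.065734 mol
mass O = 2.697 − (1.5791 + 0.066260) = 1.0516 g → mol O = 1.0516 ÷ 15.999 = 0.065730 mol
Divide by the smallest (0.065730 mol): C 2.000, H 1.000, O 1.000

C2HO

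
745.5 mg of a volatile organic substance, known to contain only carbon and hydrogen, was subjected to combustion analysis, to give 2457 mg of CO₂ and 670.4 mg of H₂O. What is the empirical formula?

C3H4

mol C = 2.457 g CO₂ ÷ 44.009 g/mol = 0.055829 mol
mol H = 2 × 0.6704 g H₂O ÷ 18.015 g/mol = 0.074427 mol
Divide by the smallest (0.055829 mol): C 1.000, H 1.333
Multiplying each by 3 gives whole numbers: C 3.00, H 4.00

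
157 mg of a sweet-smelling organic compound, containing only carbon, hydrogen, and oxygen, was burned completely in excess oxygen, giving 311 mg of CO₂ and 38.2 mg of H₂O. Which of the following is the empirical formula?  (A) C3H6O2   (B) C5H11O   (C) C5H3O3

(C) C5H3O3

mol C = 0.311 g CO₂ ÷ 44.009 g/mol = 0.007067 mol
mol H = 2 × 0.0382 g H₂O ÷ 18.015 g/mol = 0.004241 mol
mass O = 0.157 − (0.08488 + 0.004275) = 0.06785 g → mol O = 0.06785 ÷ 15.999 = 0.004241 mol
Divide by the smallest (0.004241 mol): C 1.666, H 1.000, O 1.000
Multiplying each by 3 gives whole numbers: C 5.00, H 3.00, O 3.00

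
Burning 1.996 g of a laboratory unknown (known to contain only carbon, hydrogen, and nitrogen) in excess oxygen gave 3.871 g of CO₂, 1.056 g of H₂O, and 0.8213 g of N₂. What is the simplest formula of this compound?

C3H4N2

mol C = 3.871 g CO₂ ÷ 44.009 g/mol = 0.087959 mol
mol H = 2 × 1.056 g H₂O ÷ 18.015 g/mol = 0.11724 mol
mol N = 2 × 0.8213 g N₂ ÷ 28.014 g/mol = 0.058635 mol
Divide by the smallest (0.058635 mol): C 1.500, H 1.999, N 1.000
Multiplying each by 2 gives whole numbers: C 3.00, H 4.00, N 2.00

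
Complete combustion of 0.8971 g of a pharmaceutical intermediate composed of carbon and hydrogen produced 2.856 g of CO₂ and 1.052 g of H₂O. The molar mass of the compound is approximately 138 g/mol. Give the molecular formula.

C10H18

mol C = 2.856 g CO₂ ÷ 44.009 g/mol = 0.064896 mol
mol H = 2 × 1.052 g H₂O ÷ 18.015 g/mol = 0.11679 mol
Divide by the smallest (0.064896 mol): C 1.000, H 1.800
Multiplying each by 5 gives whole numbers: C 5.00, H 9.00
Empirical formula: C5H9
Empirical-formula mass = 69.13 g/mol; 138 ÷ 69.13 ≈ 2, so the molecular formula is C10H18.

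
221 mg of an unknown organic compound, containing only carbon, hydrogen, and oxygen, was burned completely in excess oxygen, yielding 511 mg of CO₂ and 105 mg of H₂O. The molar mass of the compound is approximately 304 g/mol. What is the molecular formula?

mol C = 0.511 g CO₂ ÷ 44.009 g/mol = 0.01161 mol
mol H = 2 × 0.105 g H₂O ÷ 18.015 g/mol = 0.01166 mol
mass O = 0.221 − (0.1395 + 0.01175) = 0.06979 g → mol O = 0.06979 ÷ 15.999 = 0.004362 mol
Divide by the smallest (0.004362 mol): C 2.662, H 2.672, O 1.000
Multiplying each by 3 gives whole numbers: C 7.99, H 8.02, O 3.00
Empirical formula: C8H8O3
Empirical-formula mass = 152.15 g/mol; 304 ÷ 152.15 ≈ 2, so the molecular formula is C16H16O6.

C16H16O6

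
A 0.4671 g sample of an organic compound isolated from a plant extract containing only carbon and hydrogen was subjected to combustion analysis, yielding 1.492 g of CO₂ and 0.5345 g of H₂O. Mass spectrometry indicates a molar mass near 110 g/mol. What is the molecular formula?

mol C = 1.492 g CO₂ ÷ 44.009 g/mol = 0.033902 mol
mol H = 2 × 0.5345 g H₂O ÷ 18.015 g/mol = 0.059339 mol
Divide by the smallest (0.033902 mol): C 1.000, H 1.750
Multiplying each by 4 gives whole numbers: C 4.00, H 7.00
Empirical formula: C4H7
Empirical-formula mass = 55.10 g/mol; 110 ÷ 55.10 ≈ 2, so the molecular formula is C8H14.

C8H14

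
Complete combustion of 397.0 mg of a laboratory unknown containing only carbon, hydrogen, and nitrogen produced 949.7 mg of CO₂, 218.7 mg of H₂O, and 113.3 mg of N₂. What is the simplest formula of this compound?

C8H9N3

mol C = 0.9497 g CO₂ ÷ 44.009 g/mol = 0.021580 mol
mol H = 2 × 0.2187 g H₂O ÷ 18.015 g/mol = 0.024280 mol
mol N = 2 × 0.1133 g N₂ ÷ 28.014 g/mol = 0.0080888 mol
Divide by the smallest (0.0080888 mol): C 2.668, H 3.002, N 1.000
Multiplying each by 3 gives whole numbers: C 8.00, H 9.00, N 3.00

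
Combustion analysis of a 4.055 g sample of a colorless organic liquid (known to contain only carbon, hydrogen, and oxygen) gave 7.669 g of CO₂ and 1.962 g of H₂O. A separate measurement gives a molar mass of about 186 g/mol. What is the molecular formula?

C8H10O5

mol C = 7.669 g CO₂ ÷ 44.009 g/mol = 0.17426 mol
mol H = 2 × 1.962 g H₂O ÷ 18.015 g/mol = 0.21782 mol
mass O = 4.055 − (2.0930 + 0.21956) = 1.7424 g → mol O = 1.7424 ÷ 15.999 = 0.10891 mol
Divide by the smallest (0.10891 mol): C 1.600, H 2.000, O 1.000
Multiplying each by 5 gives whole numbers: C 8.00, H 10.00, O 5.00
Empirical formula: C8H10O5
Empirical-formula mass = 186.16 g/mol; 186 ÷ 186.16 ≈ 1, so the molecular formula is C8H10O5.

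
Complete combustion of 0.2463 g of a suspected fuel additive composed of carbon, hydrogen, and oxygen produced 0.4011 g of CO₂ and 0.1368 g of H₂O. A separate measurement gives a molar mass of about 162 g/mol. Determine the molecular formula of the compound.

mol C = 0.4011 g CO₂ ÷ 44.009 g/mol = 0.0091140 mol
mol H = 2 × 0.1368 g H₂O ÷ 18.015 g/mol = 0.015187 mol
mass O = 0.2463 − (0.10947 + 0.015309) = 0.12152 g → mol O = 0.12152 ÷ 15.999 = 0.0075956 mol
Divide by the smallest (0.0075956 mol): C 1.200, H 1.999, O 1.000
Multiplying each by 5 gives whole numbers: C 6.00, H 10.00, O 5.00
Empirical formula: C6H10O5
Empirical-formula mass = 162.14 g/mol; 162 ÷ 162.14 ≈ 1, so the molecular formula is C6H10O5.

C6H10O5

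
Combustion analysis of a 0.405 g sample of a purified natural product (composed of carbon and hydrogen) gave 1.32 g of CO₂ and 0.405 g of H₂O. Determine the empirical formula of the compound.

C2H3

mol C = 1.32 g CO₂ ÷ 44.009 g/mol = 0.02999 mol
mol H = 2 × 0.405 g H₂O ÷ 18.015 g/mol = 0.04496 mol
Divide by the smallest (0.02999 mol): C 1.000, H 1.499
Multiplying each by 2 gives whole numbers: C 2.00, H 3.00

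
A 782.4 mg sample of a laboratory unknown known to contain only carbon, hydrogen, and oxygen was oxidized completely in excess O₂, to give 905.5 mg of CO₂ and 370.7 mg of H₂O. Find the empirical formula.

C2H4O3

mol C = 0.9055 g CO₂ ÷ 44.009 g/mol = 0.020575 mol
mol H = 2 × 0.3707 g H₂O ÷ 18.015 g/mol = 0.041155 mol
mass O = 0.7824 − (0.24713 + 0.041484) = 0.49379 g → mol O = 0.49379 ÷ 15.999 = 0.030864 mol
Divide by the smallest (0.020575 mol): C 1.000, H 2.000, O 1.500
Multiplying each by 2 gives whole numbers: C 2.00, H 4.00, O 3.00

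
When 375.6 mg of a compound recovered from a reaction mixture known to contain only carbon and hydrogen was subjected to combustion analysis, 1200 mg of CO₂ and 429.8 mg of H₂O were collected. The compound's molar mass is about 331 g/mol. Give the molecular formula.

mol C = 1.200 g CO₂ ÷ 44.009 g/mol = 0.027267 mol
mol H = 2 × 0.4298 g H₂O ÷ 18.015 g/mol = 0.047716 mol
Divide by the smallest (0.027267 mol): C 1.000, H 1.750
Multiplying each by 4 gives whole numbers: C 4.00, H 7.00
Empirical formula: C4H7
Empirical-formula mass = 55.10 g/mol; 331 ÷ 55.10 ≈ 6, so the molecular formula is C24H42.

C24H42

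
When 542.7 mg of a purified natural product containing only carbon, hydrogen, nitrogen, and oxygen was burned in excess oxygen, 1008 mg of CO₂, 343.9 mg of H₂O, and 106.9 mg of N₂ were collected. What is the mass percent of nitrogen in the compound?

19.70%

mol C = 1.008 g CO₂ ÷ 44.009 g/mol = 0.022904 mol
mol H = 2 × 0.3439 g H₂O ÷ 18.015 g/mol = 0.038179 mol
mol N = 2 × 0.1069 g N₂ ÷ 28.014 g/mol = 0.0076319 mol
mass O = 0.5427 − (0.27510 + 0.038485 + 0.10690) = 0.12221 g → mol O = 0.12221 ÷ 15.999 = 0.0076386 mol
mass % N = 0.10690 g ÷ 0.5427 g × 100%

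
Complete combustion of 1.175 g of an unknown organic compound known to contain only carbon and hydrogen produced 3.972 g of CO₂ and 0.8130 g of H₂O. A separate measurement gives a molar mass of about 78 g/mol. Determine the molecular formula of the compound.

C6H6

mol C = 3.972 g CO₂ ÷ 44.009 g/mol = 0.090254 mol
mol H = 2 × 0.8130 g H₂O ÷ 18.015 g/mol = 0.090258 mol
Divide by the smallest (0.090254 mol): C 1.000, H 1.000
Empirical formula: CH
Empirical-formula mass = 13.02 g/mol; 78 ÷ 13.02 ≈ 6, so the molecular formula is C6H6.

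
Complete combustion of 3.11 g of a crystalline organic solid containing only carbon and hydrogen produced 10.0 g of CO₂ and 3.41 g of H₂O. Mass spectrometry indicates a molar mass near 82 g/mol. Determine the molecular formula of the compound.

C6H10

mol C = 10.0 g CO₂ ÷ 44.009 g/mol = 0.2272 mol
mol H = 2 × 3.41 g H₂O ÷ 18.015 g/mol = 0.3786 mol
Divide by the smallest (0.2272 mol): C 1.000, H 1.666
Multiplying each by 3 gives whole numbers: C 3.00, H 5.00
Empirical formula: C3H5
Empirical-formula mass = 41.07 g/mol; 82 ÷ 41.07 ≈ 2, so the molecular formula is C6H10.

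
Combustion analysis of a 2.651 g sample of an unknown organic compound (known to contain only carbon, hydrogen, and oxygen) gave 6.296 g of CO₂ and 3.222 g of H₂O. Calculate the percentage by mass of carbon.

mol C = 6.296 g CO₂ ÷ 44.009 g/mol = 0.14306 mol
mol H = 2 × 3.222 g H₂O ÷ 18.015 g/mol = 0.35770 mol
mass O = 2.651 − (1.7183 + 0.36056) = 0.57212 g → mol O = 0.57212 ÷ 15.999 = 0.035760 mol
mass % C = 1.7183 g ÷ 2.651 g × 100%

64.82%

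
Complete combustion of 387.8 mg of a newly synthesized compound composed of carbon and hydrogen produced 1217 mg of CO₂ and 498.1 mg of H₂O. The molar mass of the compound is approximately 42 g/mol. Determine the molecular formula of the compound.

mol C = 1.217 g CO₂ ÷ 44.009 g/mol = 0.027653 mol
mol H = 2 × 0.4981 g H₂O ÷ 18.015 g/mol = 0.055298 mol
Divide by the smallest (0.027653 mol): C 1.000, H 2.000
Empirical formula: CH2
Empirical-formula mass = 14.03 g/mol; 42 ÷ 14.03 ≈ 3, so the molecular formula is C3H6.

C3H6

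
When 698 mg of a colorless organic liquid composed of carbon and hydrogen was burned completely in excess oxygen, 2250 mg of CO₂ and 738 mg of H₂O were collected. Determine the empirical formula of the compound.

C5H8

mol C = 2.25 g CO₂ ÷ 44.009 g/mol = 0.05113 mol
mol H = 2 × 0.738 g H₂O ÷ 18.015 g/mol = 0.08193 mol
Divide by the smallest (0.05113 mol): C 1.000, H 1.603
Multiplying each by 5 gives whole numbers: C 5.00, H 8.01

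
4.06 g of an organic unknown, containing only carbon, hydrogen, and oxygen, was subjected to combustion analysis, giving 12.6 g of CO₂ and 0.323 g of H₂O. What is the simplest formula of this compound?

mol C = 12.6 g CO₂ ÷ 44.009 g/mol = 0.2863 mol
mol H = 2 × 0.323 g H₂O ÷ 18.015 g/mol = 0.03586 mol
mass O = 4.06 − (3.439 + 0.03615) = 0.5850 g → mol O = 0.5850 ÷ 15.999 = 0.03657 mol
Divide by the smallest (0.03586 mol): C 7.984, H 1.000, O 1.020

C8HO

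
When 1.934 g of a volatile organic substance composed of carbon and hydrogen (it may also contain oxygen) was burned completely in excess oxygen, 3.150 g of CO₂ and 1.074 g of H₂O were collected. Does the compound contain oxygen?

mol C = 3.150 g CO₂ ÷ 44.009 g/mol = 0.071576 mol
mol H = 2 × 1.074 g H₂O ÷ 18.015 g/mol = 0.11923 mol
C and H account for only 0.97989 g of the 1.934 g sample; the remaining 0.95411 g must be oxygen.

yes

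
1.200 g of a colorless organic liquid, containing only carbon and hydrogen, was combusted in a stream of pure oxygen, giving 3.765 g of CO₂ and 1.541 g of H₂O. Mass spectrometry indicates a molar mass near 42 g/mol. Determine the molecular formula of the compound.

C3H6

mol C = 3.765 g CO₂ ÷ 44.009 g/mol = 0.085551 mol
mol H = 2 × 1.541 g H₂O ÷ 18.015 g/mol = 0.17108 mol
Divide by the smallest (0.085551 mol): C 1.000, H 2.000
Empirical formula: CH2
Empirical-formula mass = 14.03 g/mol; 42 ÷ 14.03 ≈ 3, so the molecular formula is C3H6.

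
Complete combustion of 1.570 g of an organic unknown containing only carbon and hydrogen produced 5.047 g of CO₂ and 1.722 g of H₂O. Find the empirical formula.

mol C = 5.047 g CO₂ ÷ 44.009 g/mol = 0.11468 mol
mol H = 2 × 1.722 g H₂O ÷ 18.015 g/mol = 0.19117 mol
Divide by the smallest (0.11468 mol): C 1.000, H 1.667
Multiplying each by 3 gives whole numbers: C 3.00, H 5.00

C3H5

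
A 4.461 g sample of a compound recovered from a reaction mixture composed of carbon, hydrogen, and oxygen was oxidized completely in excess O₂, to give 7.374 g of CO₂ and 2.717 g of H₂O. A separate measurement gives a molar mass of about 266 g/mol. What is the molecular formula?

C10H18O8

mol C = 7.374 g CO₂ ÷ 44.009 g/mol = 0.16756 mol
mol H = 2 × 2.717 g H₂O ÷ 18.015 g/mol = 0.30164 mol
mass O = 4.461 − (2.0125 + 0.30405) = 2.1444 g → mol O = 2.1444 ÷ 15.999 = 0.13404 mol
Divide by the smallest (0.13404 mol): C 1.250, H 2.250, O 1.000
Multiplying each by 4 gives whole numbers: C 5.00, H 9.00, O 4.00
Empirical formula: C5H9O4
Empirical-formula mass = 133.12 g/mol; 266 ÷ 133.12 ≈ 2, so the molecular formula is C10H18O8.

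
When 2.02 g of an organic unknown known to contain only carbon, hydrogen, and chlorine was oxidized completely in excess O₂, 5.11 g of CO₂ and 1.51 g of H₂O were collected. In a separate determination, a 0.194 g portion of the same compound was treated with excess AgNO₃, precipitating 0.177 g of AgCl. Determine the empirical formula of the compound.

mol C = 5.11 g CO₂ ÷ 44.009 g/mol = 0.1161 mol
mol H = 2 × 1.51 g H₂O ÷ 18.015 g/mol = 0.1676 mol
From the AgCl data: mol Cl per gram of compound = (0.177 ÷ 143.318) ÷ 0.194 = 0.006366 mol/g, so in the 2.02 g combustion sample mol Cl = 0.01286 mol
Divide by the smallest (0.01286 mol): C 9.029, H 13.036, Cl 1.000

C9H13Cl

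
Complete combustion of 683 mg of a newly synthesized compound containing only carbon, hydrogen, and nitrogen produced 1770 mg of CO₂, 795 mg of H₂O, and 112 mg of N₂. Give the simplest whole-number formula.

mol C = 1.77 g CO₂ ÷ 44.009 g/mol = 0.04022 mol
mol H = 2 × 0.795 g H₂O ÷ 18.015 g/mol = 0.08826 mol
mol N = 2 × 0.112 g N₂ ÷ 28.014 g/mol = 0.007996 mol
Divide by the smallest (0.007996 mol): C 5.030, H 11.038, N 1.000

C5H11N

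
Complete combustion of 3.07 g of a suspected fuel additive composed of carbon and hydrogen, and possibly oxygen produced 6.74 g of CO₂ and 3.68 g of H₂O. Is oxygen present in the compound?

mol C = 6.74 g CO₂ ÷ 44.009 g/mol = 0.1532 mol
mol H = 2 × 3.68 g H₂O ÷ 18.015 g/mol = 0.4085 mol
C and H account for only 2.251 g of the 3.07 g sample; the remaining 0.8187 g must be oxygen.

yes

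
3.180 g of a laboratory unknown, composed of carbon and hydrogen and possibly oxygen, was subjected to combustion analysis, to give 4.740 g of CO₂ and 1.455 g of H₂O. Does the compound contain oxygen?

yes

mol C = 4.740 g CO₂ ÷ 44.009 g/mol = 0.10771 mol
mol H = 2 × 1.455 g H₂O ÷ 18.015 g/mol = 0.16153 mol
C and H account for only 1.4565 g of the 3.180 g sample; the remaining 1.7235 g must be oxygen.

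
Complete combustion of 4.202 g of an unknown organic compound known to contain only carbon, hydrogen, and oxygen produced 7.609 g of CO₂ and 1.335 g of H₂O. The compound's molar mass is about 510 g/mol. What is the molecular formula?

mol C = 7.609 g CO₂ ÷ 44.009 g/mol = 0.17290 mol
mol H = 2 × 1.335 g H₂O ÷ 18.015 g/mol = 0.14821 mol
mass O = 4.202 − (2.0767 + 0.14940) = 1.9759 g → mol O = 1.9759 ÷ 15.999 = 0.12350 mol
Divide by the smallest (0.12350 mol): C 1.400, H 1.200, O 1.000
Multiplying each by 5 gives whole numbers: C 7.00, H 6.00, O 5.00
Empirical formula: C7H6O5
Empirical-formula mass = 170.12 g/mol; 510 ÷ 170.12 ≈ 3, so the molecular formula is C21H18O15.

C21H18O15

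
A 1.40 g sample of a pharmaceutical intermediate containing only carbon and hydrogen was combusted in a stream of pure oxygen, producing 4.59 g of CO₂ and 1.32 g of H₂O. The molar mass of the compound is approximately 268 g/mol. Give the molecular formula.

mol C = 4.59 g CO₂ ÷ 44.009 g/mol = 0.1043 mol
mol H = 2 × 1.32 g H₂O ÷ 18.015 g/mol = 0.1465 mol
Divide by the smallest (0.1043 mol): C 1.000, H 1.405
Multiplying each by 5 gives whole numbers: C 5.00, H 7.03
Empirical formula: C5H7
Empirical-formula mass = 67.11 g/mol; 268 ÷ 67.11 ≈ 4, so the molecular formula is C20H28.

C20H28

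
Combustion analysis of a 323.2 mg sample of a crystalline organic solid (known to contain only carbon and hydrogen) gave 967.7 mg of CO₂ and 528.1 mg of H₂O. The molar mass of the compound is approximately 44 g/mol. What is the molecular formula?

mol C = 0.9677 g CO₂ ÷ 44.009 g/mol = 0.021989 mol
mol H = 2 × 0.5281 g H₂O ÷ 18.015 g/mol = 0.058629 mol
Divide by the smallest (0.021989 mol): C 1.000, H 2.666
Multiplying each by 3 gives whole numbers: C 3.00, H 8.00
Empirical formula: C3H8
Empirical-formula mass = 44.10 g/mol; 44 ÷ 44.10 ≈ 1, so the molecular formula is C3H8.

C3H8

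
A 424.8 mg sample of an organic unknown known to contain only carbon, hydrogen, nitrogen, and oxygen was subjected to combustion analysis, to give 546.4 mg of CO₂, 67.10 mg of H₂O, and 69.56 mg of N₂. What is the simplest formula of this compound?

mol C = 0.5464 g CO₂ ÷ 44.009 g/mol = 0.012416 mol
mol H = 2 × 0.06710 g H₂O ÷ 18.015 g/mol = 0.0074493 mol
mol N = 2 × 0.06956 g N₂ ÷ 28.014 g/mol = 0.0049661 mol
mass O = 0.4248 − (0.14912 + 0.0075089 + 0.069560) = 0.19861 g → mol O = 0.19861 ÷ 15.999 = 0.012414 mol
Divide by the smallest (0.0049661 mol): C 2.500, H 1.500, N 1.000, O 2.500
Multiplying each by 2 gives whole numbers: C 5.00, H 3.00, N 2.00, O 5.00

C5H3N2O5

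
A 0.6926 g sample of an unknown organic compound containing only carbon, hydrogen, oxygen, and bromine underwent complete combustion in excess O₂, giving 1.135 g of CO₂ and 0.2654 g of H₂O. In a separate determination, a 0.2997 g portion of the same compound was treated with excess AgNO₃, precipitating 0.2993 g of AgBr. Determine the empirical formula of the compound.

mol C = 1.135 g CO₂ ÷ 44.009 g/mol = 0.025790 mol
mol H = 2 × 0.2654 g H₂O ÷ 18.015 g/mol = 0.029464 mol
From the AgBr data: mol Br per gram of compound = (0.2993 ÷ 187.772) ÷ 0.2997 = 0.0053185 mol/g, so in the 0.6926 g combustion sample mol Br = 0.0036836 mol
mass O = 0.6926 − (0.30977 + 0.029700 + 0.29433) = 0.058800 g → mol O = 0.058800 ÷ 15.999 = 0.0036752 mol
Divide by the smallest (0.0036752 mol): C 7.017, H 8.017, Br 1.002, O 1.000

C7H8BrO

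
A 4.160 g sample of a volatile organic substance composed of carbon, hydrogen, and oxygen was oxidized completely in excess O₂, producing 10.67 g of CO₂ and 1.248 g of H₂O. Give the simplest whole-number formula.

C7H4O2

mol C = 10.67 g CO₂ ÷ 44.009 g/mol = 0.24245 mol
mol H = 2 × 1.248 g H₂O ÷ 18.015 g/mol = 0.13855 mol
mass O = 4.160 − (2.9121 + 0.13966) = 1.1083 g → mol O = 1.1083 ÷ 15.999 = 0.069271 mol
Divide by the smallest (0.069271 mol): C 3.500, H 2.000, O 1.000
Multiplying each by 2 gives whole numbers: C 7.00, H 4.00, O 2.00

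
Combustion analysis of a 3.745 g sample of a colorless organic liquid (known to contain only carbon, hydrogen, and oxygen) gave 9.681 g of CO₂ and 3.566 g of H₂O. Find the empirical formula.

mol C = 9.681 g CO₂ ÷ 44.009 g/mol = 0.21998 mol
mol H = 2 × 3.566 g H₂O ÷ 18.015 g/mol = 0.39589 mol
mass O = 3.745 − (2.6422 + 0.39906) = 0.70379 g → mol O = 0.70379 ÷ 15.999 = 0.043990 mol
Divide by the smallest (0.043990 mol): C 5.001, H 9.000, O 1.000

C5H9O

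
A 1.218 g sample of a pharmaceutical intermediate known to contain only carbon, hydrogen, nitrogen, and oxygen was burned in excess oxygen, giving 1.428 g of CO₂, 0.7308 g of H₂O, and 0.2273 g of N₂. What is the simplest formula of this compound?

mol C = 1.428 g CO₂ ÷ 44.009 g/mol = 0.032448 mol
mol H = 2 × 0.7308 g H₂O ÷ 18.015 g/mol = 0.081132 mol
mol N = 2 × 0.2273 g N₂ ÷ 28.014 g/mol = 0.016228 mol
mass O = 1.218 − (0.38973 + 0.081781 + 0.22730) = 0.51919 g → mol O = 0.51919 ÷ 15.999 = 0.032451 mol
Divide by the smallest (0.016228 mol): C 2.000, H 5.000, N 1.000, O 2.000

C2H5NO2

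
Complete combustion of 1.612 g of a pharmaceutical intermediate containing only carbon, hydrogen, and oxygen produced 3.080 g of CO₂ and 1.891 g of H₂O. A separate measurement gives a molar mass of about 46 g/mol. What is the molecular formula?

mol C = 3.080 g CO₂ ÷ 44.009 g/mol = 0.069986 mol
mol H = 2 × 1.891 g H₂O ÷ 18.015 g/mol = 0.20994 mol
mass O = 1.612 − (0.84060 + 0.21162) = 0.55979 g → mol O = 0.55979 ÷ 15.999 = 0.034989 mol
Divide by the smallest (0.034989 mol): C 2.000, H 6.000, O 1.000
Empirical formula: C2H6O
Empirical-formula mass = 46.07 g/mol; 46 ÷ 46.07 ≈ 1, so the molecular formula is C2H6O.

C2H6O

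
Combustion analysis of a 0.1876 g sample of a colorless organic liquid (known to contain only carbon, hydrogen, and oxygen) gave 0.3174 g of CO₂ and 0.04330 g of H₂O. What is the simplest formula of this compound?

C6H4O5

mol C = 0.3174 g CO₂ ÷ 44.009 g/mol = 0.0072122 mol
mol H = 2 × 0.04330 g H₂O ÷ 18.015 g/mol = 0.0048071 mol
mass O = 0.1876 − (0.086625 + 0.0048456) = 0.096129 g → mol O = 0.096129 ÷ 15.999 = 0.0060084 mol
Divide by the smallest (0.0048071 mol): C 1.500, H 1.000, O 1.250
Multiplying each by 4 gives whole numbers: C 6.00, H 4.00, O 5.00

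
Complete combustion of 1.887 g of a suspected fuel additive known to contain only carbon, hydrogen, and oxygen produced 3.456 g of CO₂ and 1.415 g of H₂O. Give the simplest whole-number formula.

C8H16O5

mol C = 3.456 g CO₂ ÷ 44.009 g/mol = 0.078529 mol
mol H = 2 × 1.415 g H₂O ÷ 18.015 g/mol = 0.15709 mol
mass O = 1.887 − (0.94322 + 0.15835) = 0.78544 g → mol O = 0.78544 ÷ 15.999 = 0.049093 mol
Divide by the smallest (0.049093 mol): C 1.600, H 3.200, O 1.000
Multiplying each by 5 gives whole numbers: C 8.00, H 16.00, O 5.00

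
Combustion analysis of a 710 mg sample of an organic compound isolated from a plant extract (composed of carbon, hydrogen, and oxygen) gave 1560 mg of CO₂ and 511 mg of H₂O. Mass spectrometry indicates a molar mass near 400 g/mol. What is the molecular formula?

mol C = 1.56 g CO₂ ÷ 44.009 g/mol = 0.03545 mol
mol H = 2 × 0.511 g H₂O ÷ 18.015 g/mol = 0.05673 mol
mass O = 0.710 − (0.4258 + 0.05718) = 0.2271 g → mol O = 0.2271 ÷ 15.999 = 0.01419 mol
Divide by the smallest (0.01419 mol): C 2.498, H 3.997, O 1.000
Multiplying each by 2 gives whole numbers: C 5.00, H 7.99, O 2.00
Empirical formula: C5H8O2
Empirical-formula mass = 100.12 g/mol; 400 ÷ 100.12 ≈ 4, so the molecular formula is C20H32O8.

C20H32O8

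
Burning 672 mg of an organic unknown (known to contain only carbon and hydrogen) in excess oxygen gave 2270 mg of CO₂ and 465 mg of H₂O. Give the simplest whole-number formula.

CH

mol C = 2.27 g CO₂ ÷ 44.009 g/mol = 0.05158 mol
mol H = 2 × 0.465 g H₂O ÷ 18.015 g/mol = 0.05162 mol
Divide by the smallest (0.05158 mol): C 1.000, H 1.001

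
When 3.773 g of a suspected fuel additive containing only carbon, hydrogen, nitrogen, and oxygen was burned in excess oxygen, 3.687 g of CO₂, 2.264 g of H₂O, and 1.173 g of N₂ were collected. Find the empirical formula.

mol C = 3.687 g CO₂ ÷ 44.009 g/mol = 0.083778 mol
mol H = 2 × 2.264 g H₂O ÷ 18.015 g/mol = 0.25135 mol
mol N = 2 × 1.173 g N₂ ÷ 28.014 g/mol = 0.083744 mol
mass O = 3.773 − (1.0063 + 0.25336 + 1.1730) = 1.3404 g → mol O = 1.3404 ÷ 15.999 = 0.083779 mol
Divide by the smallest (0.083744 mol): C 1.000, H 3.001, N 1.000, O 1.000

CH3NO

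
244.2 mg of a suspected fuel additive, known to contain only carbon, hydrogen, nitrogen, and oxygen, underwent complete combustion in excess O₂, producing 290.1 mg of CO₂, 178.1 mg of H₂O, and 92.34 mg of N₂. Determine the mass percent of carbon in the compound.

32.42%

mol C = 0.2901 g CO₂ ÷ 44.009 g/mol = 0.0065918 mol
mol H = 2 × 0.1781 g H₂O ÷ 18.015 g/mol = 0.019772 mol
mol N = 2 × 0.09234 g N₂ ÷ 28.014 g/mol = 0.0065924 mol
mass O = 0.2442 − (0.079175 + 0.019931 + 0.092340) = 0.052755 g → mol O = 0.052755 ÷ 15.999 = 0.0032974 mol
mass % C = 0.079175 g ÷ 0.2442 g × 100%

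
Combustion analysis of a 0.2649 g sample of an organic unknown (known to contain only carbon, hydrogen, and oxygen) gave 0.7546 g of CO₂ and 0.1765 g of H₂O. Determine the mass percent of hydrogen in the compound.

7.46%

mol C = 0.7546 g CO₂ ÷ 44.009 g/mol = 0.017146 mol
mol H = 2 × 0.1765 g H₂O ÷ 18.015 g/mol = 0.019595 mol
mass O = 0.2649 − (0.20595 + 0.019752) = 0.039202 g → mol O = 0.039202 ÷ 15.999 = 0.0024503 mol
mass % H = 0.019752 g ÷ 0.2649 g × 100%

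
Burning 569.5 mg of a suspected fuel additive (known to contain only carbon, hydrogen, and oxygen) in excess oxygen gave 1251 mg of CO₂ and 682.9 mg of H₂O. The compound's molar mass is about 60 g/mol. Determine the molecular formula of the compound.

C3H8O

mol C = 1.251 g CO₂ ÷ 44.009 g/mol = 0.028426 mol
mol H = 2 × 0.6829 g H₂O ÷ 18.015 g/mol = 0.075815 mol
mass O = 0.5695 − (0.34142 + 0.076421) = 0.15165 g → mol O = 0.15165 ÷ 15.999 = 0.0094790 mol
Divide by the smallest (0.0094790 mol): C 2.999, H 7.998, O 1.000
Empirical formula: C3H8O
Empirical-formula mass = 60.10 g/mol; 60 ÷ 60.10 ≈ 1, so the molecular formula is C3H8O.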